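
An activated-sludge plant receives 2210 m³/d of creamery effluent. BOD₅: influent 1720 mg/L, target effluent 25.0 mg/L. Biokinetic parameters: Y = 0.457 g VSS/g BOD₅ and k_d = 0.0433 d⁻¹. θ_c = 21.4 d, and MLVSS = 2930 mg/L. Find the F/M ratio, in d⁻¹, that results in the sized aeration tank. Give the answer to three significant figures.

Rearranging the biomass balance for a CMAS with decay, V = Y·Q·ΔS·θ_c / [X·(1+k_d θ_c)] = 0.457 × 2210 × (1720 − 25.0) × 21.4 / [2930 × (1 + 0.0433 × 21.4)] = 3.66×10^7 / 5645 = 6490 m³.
Food-to-microorganism ratio F/M = Q S₀ / (V X) = 2210 × 1720 / (6490 × 2930) = 0.1999 d⁻¹.

F/M ≈ 0.200 d⁻¹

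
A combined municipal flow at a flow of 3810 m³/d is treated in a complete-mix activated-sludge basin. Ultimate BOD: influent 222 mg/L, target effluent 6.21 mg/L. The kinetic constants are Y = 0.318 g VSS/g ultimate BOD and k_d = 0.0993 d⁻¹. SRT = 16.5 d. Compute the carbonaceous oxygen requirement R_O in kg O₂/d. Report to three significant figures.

Correct the yield for decay: Y_obs = Y/(1 + k_d θ_c) = 0.318 / (1 + 0.0993 × 16.5) = 0.318 / 2.638 = 0.1205.
ΔS = 222 − 6.21 = 215.8 mg/L, so the substrate removal rate is 3810 × 215.8/1000 = 822.2 kg ultimate BOD/d.
Biomass synthesised: P_X = Y_obs × 822.2 = 99.09 kg VSS/d.
Carbonaceous O₂ demand = substrate oxidised − cell-mass equivalent = 822.2 − 1.42 × 99.09 = 681.5 kg O₂/d.

R_O ≈ 681 kg O₂/d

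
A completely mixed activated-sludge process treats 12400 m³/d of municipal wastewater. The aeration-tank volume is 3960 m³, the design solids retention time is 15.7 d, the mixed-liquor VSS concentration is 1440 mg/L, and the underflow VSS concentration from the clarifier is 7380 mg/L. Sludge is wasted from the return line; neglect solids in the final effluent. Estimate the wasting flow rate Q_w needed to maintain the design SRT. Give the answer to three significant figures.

Q_w ≈ 49.2 m³/d

θ_c = V·X/(Q_w·X_r) when wasting from the recycle, so Q_w = V·X/(θ_c·X_r) = 3960 × 1440 / (15.7 × 7380) = 49.22 m³/d.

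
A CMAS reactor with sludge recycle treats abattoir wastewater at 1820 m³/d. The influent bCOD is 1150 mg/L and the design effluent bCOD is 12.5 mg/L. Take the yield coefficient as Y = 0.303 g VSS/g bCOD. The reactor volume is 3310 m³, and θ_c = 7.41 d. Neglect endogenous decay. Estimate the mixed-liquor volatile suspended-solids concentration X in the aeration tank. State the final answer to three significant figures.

X = Y·Q·ΔS·θ_c / V = 0.303 × 1820 × (1150 − 12.5) × 7.41 / 3310 = 1404 mg/L.

X ≈ 1400 mg/L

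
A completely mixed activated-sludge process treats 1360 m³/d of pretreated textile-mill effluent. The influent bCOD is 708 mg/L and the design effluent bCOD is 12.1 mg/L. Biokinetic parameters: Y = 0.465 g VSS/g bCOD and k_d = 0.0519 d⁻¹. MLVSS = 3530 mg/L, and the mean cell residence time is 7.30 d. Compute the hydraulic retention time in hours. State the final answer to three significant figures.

From the SRT design equation V = Y Q (S₀−S) θ_c / [X (1 + k_d θ_c)] = 0.465 × 1360 × (708 − 12.1) × 7.30 / [3530 × (1 + 0.0519 × 7.30)] = 3.21×10^6 / 4867 = 660.0 m³.
Hydraulic retention time τ = V/Q = 660.0 / 1360 = 0.4853 d = 11.65 h.

τ ≈ 11.6 h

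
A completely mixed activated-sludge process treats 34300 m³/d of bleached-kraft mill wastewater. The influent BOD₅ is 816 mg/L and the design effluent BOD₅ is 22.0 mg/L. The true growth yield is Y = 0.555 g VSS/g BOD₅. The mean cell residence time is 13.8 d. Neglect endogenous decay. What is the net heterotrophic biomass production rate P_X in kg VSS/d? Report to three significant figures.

Since k_d ≈ 0, Y_obs = Y = 0.555 g VSS/g BOD₅.
ΔS = 816 − 22.0 = 794.0 mg/L, so the substrate removal rate is 34300 × 794.0/1000 = 27234 kg BOD₅/d.
Biomass produced: P_X = Y_obs·Q·ΔS = 0.5550 × 27234 ≈ 15115 kg VSS/d.

P_X ≈ 15100 kg VSS/d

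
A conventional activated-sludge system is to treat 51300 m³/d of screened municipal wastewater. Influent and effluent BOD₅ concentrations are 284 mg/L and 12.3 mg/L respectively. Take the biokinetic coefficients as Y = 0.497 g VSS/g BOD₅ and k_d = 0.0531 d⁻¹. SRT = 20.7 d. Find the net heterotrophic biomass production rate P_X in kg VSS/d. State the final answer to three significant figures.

P_X ≈ 3300 kg VSS/d

Observed yield with endogenous decay: Y_obs = Y / (1 + k_d·θ_c) = 0.497 / (1 + 0.0531 × 20.7) = 0.497 / 2.099 = 0.2368 g VSS/g BOD₅.
Substrate removed = Q·(S₀ − S) = 51300 m³/d × (284 − 12.3) g/m³ = 1.39×10^7 g/d = 13938 kg/d.
P_X = Y_obs · Q(S₀ − S) = 0.2368 × 13938 = 3300 kg VSS/d.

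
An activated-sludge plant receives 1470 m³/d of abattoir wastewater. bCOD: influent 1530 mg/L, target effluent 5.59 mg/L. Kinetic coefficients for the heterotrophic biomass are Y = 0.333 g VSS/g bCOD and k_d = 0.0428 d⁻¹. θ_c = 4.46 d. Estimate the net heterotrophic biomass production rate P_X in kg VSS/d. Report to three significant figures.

The observed yield is Y_obs = Y/(1 + k_d·θ_c) = 0.333 / (1 + 0.0428 × 4.46) = 0.333 / 1.191 = 0.2796 g VSS per g bCOD removed.
ΔS = 1530 − 5.59 = 1524 mg/L, so the substrate removal rate is 1470 × 1524/1000 = 2241 kg bCOD/d.
So the net sludge growth is P_X = 0.2796 × 2241 = 626.6 kg VSS/d.

P_X ≈ 627 kg VSS/d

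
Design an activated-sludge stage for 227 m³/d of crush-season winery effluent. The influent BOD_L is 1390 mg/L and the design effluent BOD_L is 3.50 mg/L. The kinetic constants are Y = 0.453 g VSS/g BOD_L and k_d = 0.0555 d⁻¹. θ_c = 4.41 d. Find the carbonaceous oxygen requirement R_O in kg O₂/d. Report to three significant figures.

Correct the yield for decay: Y_obs = Y/(1 + k_d θ_c) = 0.453 / (1 + 0.0555 × 4.41) = 0.453 / 1.245 = 0.3639.
Q·(S₀ − S) = 227 × (1390 − 3.50) × 10⁻³ = 314.7 kg/d removed.
Biomass synthesised: P_X = Y_obs × 314.7 = 114.5 kg VSS/d.
R_O = Q·ΔS − 1.42 P_X = 314.7 − 162.6 = 152.1 kg O₂/d.

R_O ≈ 152 kg O₂/d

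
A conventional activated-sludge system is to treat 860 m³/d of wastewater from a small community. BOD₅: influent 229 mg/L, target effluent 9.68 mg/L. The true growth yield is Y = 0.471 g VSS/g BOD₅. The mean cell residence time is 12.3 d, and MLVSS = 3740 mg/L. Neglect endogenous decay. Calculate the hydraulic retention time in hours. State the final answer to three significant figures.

With k_d = 0 the design equation reduces to V = Y Q (S₀−S) θ_c / X = 0.471 × 860 × (229 − 9.68) × 12.3 / 3740 = 292.2 m³.
τ = V/Q = 292.2/860 = 0.3397 d, or 8.153 h.

τ ≈ 8.15 h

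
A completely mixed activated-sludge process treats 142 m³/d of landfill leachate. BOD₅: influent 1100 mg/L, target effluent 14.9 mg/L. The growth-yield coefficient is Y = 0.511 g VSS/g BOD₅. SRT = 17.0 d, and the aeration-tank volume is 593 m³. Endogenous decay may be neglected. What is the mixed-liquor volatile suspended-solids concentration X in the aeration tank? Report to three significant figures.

Without decay, X = Y Q (S₀−S) θ_c / V = 0.511 × 142 × (1100 − 14.9) × 17.0 / 593 = 2257 mg/L.

X ≈ 2260 mg/L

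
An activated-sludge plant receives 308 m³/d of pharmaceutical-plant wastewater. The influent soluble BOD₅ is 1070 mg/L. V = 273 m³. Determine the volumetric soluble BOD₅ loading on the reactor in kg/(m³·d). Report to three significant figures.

L_v = Q S₀ / V = 308 × 1070 × 10⁻³ / 273.0 = 1.207 kg/(m³·d).

L_v ≈ 1.21 kg soluble BOD₅/(m³·d)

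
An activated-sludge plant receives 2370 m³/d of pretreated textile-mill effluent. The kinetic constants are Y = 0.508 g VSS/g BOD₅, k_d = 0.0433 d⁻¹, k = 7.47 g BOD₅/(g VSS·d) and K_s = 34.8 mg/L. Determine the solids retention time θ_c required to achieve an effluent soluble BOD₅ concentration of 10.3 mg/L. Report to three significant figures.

θ_c ≈ 1.21 d

Specific growth rate at S = 10.3 mg/L: μ = YkS/(K_s+S) = 0.508·7.47·10.3/(34.8+10.3) = 0.8667 d⁻¹.
θ_c = 1/(μ − k_d) = 1/(0.8667 − 0.0433) = 1/0.8234 = 1.215 d.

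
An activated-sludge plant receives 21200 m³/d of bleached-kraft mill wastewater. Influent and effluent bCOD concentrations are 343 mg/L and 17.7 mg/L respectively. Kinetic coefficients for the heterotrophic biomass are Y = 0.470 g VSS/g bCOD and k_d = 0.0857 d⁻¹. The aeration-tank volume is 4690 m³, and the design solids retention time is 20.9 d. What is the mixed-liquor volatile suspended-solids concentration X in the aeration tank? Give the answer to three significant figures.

From V·X·(1 + k_d·θ_c) = Y·Q·(S₀ − S)·θ_c: X = 0.470 × 21200 × (343 − 17.7) × 20.9 / [4690 × (1 + 0.0857 × 20.9)] = 5175 mg/L.

X ≈ 5180 mg/L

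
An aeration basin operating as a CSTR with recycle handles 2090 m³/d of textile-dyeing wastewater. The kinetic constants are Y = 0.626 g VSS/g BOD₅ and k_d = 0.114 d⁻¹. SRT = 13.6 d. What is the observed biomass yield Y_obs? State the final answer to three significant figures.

The observed yield is Y_obs = Y/(1 + k_d·θ_c) = 0.626 / (1 + 0.114 × 13.6) = 0.626 / 2.550 = 0.2455 g VSS per g BOD₅ removed.

Y_obs ≈ 0.245 g VSS/g BOD₅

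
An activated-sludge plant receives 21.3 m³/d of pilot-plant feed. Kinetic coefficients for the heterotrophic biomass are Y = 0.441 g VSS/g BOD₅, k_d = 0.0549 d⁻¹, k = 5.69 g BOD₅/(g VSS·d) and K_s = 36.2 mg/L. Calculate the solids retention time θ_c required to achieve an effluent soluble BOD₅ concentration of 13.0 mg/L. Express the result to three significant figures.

Specific growth rate at S = 13.0 mg/L: μ = YkS/(K_s+S) = 0.441·5.69·13.0/(36.2+13.0) = 0.6630 d⁻¹.
θ_c = 1/(μ − k_d) = 1/(0.6630 − 0.0549) = 1/0.6081 = 1.644 d.

θ_c ≈ 1.64 d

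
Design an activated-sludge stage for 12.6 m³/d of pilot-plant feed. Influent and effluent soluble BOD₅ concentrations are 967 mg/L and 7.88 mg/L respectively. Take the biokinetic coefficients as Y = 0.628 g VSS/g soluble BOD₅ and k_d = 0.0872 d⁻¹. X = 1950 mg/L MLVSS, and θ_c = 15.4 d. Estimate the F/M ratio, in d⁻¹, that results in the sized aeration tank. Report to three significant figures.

F/M ≈ 0.244 d⁻¹

Steady-state biomass mass balance: V·X·(1 + k_d·θ_c) = Y·Q·(S₀ − S)·θ_c, so V = 0.628 × 12.6 × (967 − 7.88) × 15.4 / [1950 × (1 + 0.0872 × 15.4)] = 1.17×10^5 / 4569 = 25.58 m³.
F/M = Q·S₀ / (V·X) = 12.6 × 967 / (25.58 × 1950) = 0.2442 g soluble BOD₅·(g VSS·d)⁻¹.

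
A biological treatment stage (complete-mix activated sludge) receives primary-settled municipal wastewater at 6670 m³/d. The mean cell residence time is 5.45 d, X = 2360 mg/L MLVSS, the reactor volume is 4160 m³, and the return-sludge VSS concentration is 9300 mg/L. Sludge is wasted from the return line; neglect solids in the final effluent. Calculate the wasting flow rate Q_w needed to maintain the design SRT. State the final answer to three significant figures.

Q_w ≈ 194 m³/d

θ_c = V·X/(Q_w·X_r) when wasting from the recycle, so Q_w = V·X/(θ_c·X_r) = 4160 × 2360 / (5.45 × 9300) = 193.7 m³/d.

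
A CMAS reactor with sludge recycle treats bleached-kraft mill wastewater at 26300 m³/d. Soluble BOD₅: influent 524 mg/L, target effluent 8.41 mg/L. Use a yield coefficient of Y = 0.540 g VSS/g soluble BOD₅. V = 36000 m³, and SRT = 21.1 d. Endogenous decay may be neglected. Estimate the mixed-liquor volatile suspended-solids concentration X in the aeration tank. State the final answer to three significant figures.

X ≈ 4290 mg/L

From V·X = Y·Q·(S₀ − S)·θ_c (decay neglected): X = 0.540 × 26300 × (524 − 8.41) × 21.1 / 36000 = 4292 mg/L.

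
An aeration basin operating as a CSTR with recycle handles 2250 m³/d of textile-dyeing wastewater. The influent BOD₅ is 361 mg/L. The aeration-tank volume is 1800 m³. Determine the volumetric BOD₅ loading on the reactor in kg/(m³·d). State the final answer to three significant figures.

L_v ≈ 0.451 kg BOD₅/(m³·d)

Applied BOD₅ load per unit volume = Q·S₀/V = (2250 × 361/1000)/1800 = 0.4512 kg BOD₅·m⁻³·d⁻¹.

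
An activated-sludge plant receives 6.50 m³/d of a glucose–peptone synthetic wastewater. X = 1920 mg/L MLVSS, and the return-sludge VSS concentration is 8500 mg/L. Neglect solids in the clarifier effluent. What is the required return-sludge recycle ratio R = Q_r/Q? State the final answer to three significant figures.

Solids balance on the clarifier gives (1+R)X = R·X_r, so R = X/(X_r − X) = 1920 / (8500 − 1920) = 0.2918.

R ≈ 0.292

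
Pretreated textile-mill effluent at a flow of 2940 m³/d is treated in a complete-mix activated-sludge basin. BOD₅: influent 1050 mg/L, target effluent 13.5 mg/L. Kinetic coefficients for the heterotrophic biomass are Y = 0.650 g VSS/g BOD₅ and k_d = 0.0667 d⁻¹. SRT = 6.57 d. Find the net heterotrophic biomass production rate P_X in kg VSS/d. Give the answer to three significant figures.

P_X ≈ 1380 kg VSS/d

The observed yield is Y_obs = Y/(1 + k_d·θ_c) = 0.650 / (1 + 0.0667 × 6.57) = 0.650 / 1.438 = 0.4519 g VSS per g BOD₅ removed.
Substrate removed = Q·(S₀ − S) = 2940 m³/d × (1050 − 13.5) g/m³ = 3.05×10^6 g/d = 3047 kg/d.
So the net sludge growth is P_X = 0.4519 × 3047 = 1377 kg VSS/d.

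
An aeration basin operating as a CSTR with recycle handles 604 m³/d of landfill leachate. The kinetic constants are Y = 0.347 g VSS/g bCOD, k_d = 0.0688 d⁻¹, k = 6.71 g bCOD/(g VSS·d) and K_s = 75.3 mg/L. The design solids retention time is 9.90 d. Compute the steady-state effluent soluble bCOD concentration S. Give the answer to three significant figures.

S ≈ 5.92 mg/L

Effluent substrate depends only on kinetics and SRT: S = K_s(1 + k_d θ_c) / [θ_c(Yk − k_d) − 1] = 75.3 × (1 + 0.0688 × 9.90) / [9.90 × (0.347 × 6.71 − 0.0688) − 1] = 126.6 / 21.37 = 5.924 mg/L.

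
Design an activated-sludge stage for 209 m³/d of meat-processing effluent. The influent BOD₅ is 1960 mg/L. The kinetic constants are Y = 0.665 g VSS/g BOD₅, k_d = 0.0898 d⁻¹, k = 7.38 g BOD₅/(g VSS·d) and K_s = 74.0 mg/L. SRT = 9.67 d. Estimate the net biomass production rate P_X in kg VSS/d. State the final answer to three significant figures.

From the Monod/SRT balance for a CMAS, S = K_s·(1+k_d θ_c)/[θ_c·(Y k − k_d) − 1] = 74.0 × (1 + 0.0898 × 9.67) / [9.67 × (0.665 × 7.38 − 0.0898) − 1] = 138.3 / 45.59 = 3.033 mg/L.
Correct the yield for decay: Y_obs = Y/(1 + k_d θ_c) = 0.665 / (1 + 0.0898 × 9.67) = 0.665 / 1.868 = 0.3559.
ΔS = 1960 − 3.03 = 1957 mg/L, so the substrate removal rate is 209 × 1957/1000 = 409.0 kg BOD₅/d.
Net biomass production P_X = Y_obs × Q·(S₀ − S) = 0.3559 × 409.0 = 145.6 kg VSS/d.

P_X ≈ 146 kg VSS/d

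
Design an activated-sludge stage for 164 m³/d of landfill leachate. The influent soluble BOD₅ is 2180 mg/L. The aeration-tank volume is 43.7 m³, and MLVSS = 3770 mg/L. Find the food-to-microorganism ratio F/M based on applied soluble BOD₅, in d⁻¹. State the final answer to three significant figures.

F/M ≈ 2.17 d⁻¹

F/M = applied load / biomass = Q·S₀/(V·X) = 164 × 2180 / (43.70 × 3770) = 2.170 d⁻¹.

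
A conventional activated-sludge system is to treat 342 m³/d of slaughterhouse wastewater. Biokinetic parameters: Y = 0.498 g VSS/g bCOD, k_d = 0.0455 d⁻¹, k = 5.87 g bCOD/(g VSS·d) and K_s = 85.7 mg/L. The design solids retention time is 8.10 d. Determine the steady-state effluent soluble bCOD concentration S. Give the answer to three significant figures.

S ≈ 5.26 mg/L

From the Monod/SRT balance for a CMAS, S = K_s·(1+k_d θ_c)/[θ_c·(Y k − k_d) − 1] = 85.7 × (1 + 0.0455 × 8.10) / [8.10 × (0.498 × 5.87 − 0.0455) − 1] = 117.3 / 22.31 = 5.257 mg/L.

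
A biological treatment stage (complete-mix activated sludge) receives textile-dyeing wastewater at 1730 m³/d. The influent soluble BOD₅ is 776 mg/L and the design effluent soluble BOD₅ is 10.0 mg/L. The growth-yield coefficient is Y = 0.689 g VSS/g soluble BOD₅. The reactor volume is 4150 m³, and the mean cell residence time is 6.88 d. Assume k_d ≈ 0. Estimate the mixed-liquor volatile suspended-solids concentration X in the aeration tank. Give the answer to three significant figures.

X ≈ 1510 mg/L

Without decay, X = Y Q (S₀−S) θ_c / V = 0.689 × 1730 × (776 − 10.0) × 6.88 / 4150 = 1514 mg/L.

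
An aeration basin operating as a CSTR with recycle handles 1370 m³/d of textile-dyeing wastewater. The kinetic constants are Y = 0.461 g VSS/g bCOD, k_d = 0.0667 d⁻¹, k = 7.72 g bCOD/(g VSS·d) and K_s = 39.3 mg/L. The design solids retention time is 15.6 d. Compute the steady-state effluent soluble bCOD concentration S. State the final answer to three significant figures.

For a completely mixed reactor with recycle the Lawrence–McCarty relation gives S = K_s·(1 + k_d·θ_c) / [θ_c·(Y·k − k_d) − 1] = 39.3 × (1 + 0.0667 × 15.6) / [15.6 × (0.461 × 7.72 − 0.0667) − 1] = 80.19 / 53.48 = 1.500 mg/L.

S ≈ 1.50 mg/L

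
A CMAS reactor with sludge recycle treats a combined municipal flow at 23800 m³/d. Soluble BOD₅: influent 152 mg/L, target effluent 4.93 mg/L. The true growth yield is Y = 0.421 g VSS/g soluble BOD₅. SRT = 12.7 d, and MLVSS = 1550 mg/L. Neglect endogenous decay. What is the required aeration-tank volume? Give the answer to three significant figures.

With k_d = 0 the design equation reduces to V = Y Q (S₀−S) θ_c / X = 0.421 × 23800 × (152 − 4.93) × 12.7 / 1550 = 12074 m³.

V ≈ 12100 m³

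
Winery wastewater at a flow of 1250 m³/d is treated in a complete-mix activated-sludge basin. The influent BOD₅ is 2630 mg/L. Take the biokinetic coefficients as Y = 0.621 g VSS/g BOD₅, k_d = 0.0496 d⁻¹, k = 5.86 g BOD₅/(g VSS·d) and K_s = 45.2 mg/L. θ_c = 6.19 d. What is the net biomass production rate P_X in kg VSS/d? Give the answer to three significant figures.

P_X ≈ 1560 kg VSS/d

From the Monod/SRT balance for a CMAS, S = K_s·(1+k_d θ_c)/[θ_c·(Y k − k_d) − 1] = 45.2 × (1 + 0.0496 × 6.19) / [6.19 × (0.621 × 5.86 − 0.0496) − 1] = 59.08 / 21.22 = 2.784 mg/L.
Observed yield with endogenous decay: Y_obs = Y / (1 + k_d·θ_c) = 0.621 / (1 + 0.0496 × 6.19) = 0.621 / 1.307 = 0.4751 g VSS/g BOD₅.
ΔS = 2630 − 2.78 = 2627 mg/L, so the substrate removal rate is 1250 × 2627/1000 = 3284 kg BOD₅/d.
Biomass produced: P_X = Y_obs·Q·ΔS = 0.4751 × 3284 ≈ 1560 kg VSS/d.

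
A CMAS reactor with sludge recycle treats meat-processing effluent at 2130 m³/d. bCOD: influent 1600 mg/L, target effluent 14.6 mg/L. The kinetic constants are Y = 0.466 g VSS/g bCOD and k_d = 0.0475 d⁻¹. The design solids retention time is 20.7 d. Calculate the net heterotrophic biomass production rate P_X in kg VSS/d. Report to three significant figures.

The observed yield is Y_obs = Y/(1 + k_d·θ_c) = 0.466 / (1 + 0.0475 × 20.7) = 0.466 / 1.983 = 0.2350 g VSS per g bCOD removed.
ΔS = 1600 − 14.6 = 1585 mg/L, so the substrate removal rate is 2130 × 1585/1000 = 3377 kg bCOD/d.
Biomass produced: P_X = Y_obs·Q·ΔS = 0.2350 × 3377 ≈ 793.5 kg VSS/d.

P_X ≈ 793 kg VSS/d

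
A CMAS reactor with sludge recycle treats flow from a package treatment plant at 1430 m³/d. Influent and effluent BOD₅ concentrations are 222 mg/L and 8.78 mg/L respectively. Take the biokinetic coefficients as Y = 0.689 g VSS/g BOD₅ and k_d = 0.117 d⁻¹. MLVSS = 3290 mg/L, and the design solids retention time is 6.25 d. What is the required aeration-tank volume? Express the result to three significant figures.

V ≈ 231 m³

Rearranging the biomass balance for a CMAS with decay, V = Y·Q·ΔS·θ_c / [X·(1+k_d θ_c)] = 0.689 × 1430 × (222 − 8.78) × 6.25 / [3290 × (1 + 0.117 × 6.25)] = 1.31×10^6 / 5696 = 230.5 m³.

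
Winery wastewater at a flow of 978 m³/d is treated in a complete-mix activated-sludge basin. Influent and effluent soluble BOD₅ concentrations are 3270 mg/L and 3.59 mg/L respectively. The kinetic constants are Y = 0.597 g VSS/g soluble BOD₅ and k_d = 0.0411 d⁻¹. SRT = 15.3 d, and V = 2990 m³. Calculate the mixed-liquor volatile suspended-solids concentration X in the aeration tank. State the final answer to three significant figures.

From V·X·(1 + k_d·θ_c) = Y·Q·(S₀ − S)·θ_c: X = 0.597 × 978 × (3270 − 3.59) × 15.3 / [2990 × (1 + 0.0411 × 15.3)] = 5991 mg/L.

X ≈ 5990 mg/L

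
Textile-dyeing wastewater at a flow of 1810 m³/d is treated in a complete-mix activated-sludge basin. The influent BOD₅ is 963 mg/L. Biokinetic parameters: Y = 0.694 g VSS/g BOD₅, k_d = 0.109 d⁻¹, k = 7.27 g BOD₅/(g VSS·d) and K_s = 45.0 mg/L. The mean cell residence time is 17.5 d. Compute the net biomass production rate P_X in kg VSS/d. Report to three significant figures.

Effluent substrate depends only on kinetics and SRT: S = K_s(1 + k_d θ_c) / [θ_c(Yk − k_d) − 1] = 45.0 × (1 + 0.109 × 17.5) / [17.5 × (0.694 × 7.27 − 0.109) − 1] = 130.8 / 85.39 = 1.532 mg/L.
Correct the yield for decay: Y_obs = Y/(1 + k_d θ_c) = 0.694 / (1 + 0.109 × 17.5) = 0.694 / 2.907 = 0.2387.
Mass of BOD₅ removed per day: Q(S₀ − S) = 1810 × 961.5 g/m³ = 1740 kg/d.
Net biomass production P_X = Y_obs × Q·(S₀ − S) = 0.2387 × 1740 = 415.4 kg VSS/d.

P_X ≈ 415 kg VSS/d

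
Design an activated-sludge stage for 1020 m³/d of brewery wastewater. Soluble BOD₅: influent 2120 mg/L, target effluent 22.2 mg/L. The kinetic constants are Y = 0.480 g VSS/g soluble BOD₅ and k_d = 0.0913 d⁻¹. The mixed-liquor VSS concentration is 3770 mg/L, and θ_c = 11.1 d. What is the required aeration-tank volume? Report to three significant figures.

V ≈ 1500 m³

Steady-state biomass mass balance: V·X·(1 + k_d·θ_c) = Y·Q·(S₀ − S)·θ_c, so V = 0.480 × 1020 × (2120 − 22.2) × 11.1 / [3770 × (1 + 0.0913 × 11.1)] = 1.14×10^7 / 7591 = 1502 m³.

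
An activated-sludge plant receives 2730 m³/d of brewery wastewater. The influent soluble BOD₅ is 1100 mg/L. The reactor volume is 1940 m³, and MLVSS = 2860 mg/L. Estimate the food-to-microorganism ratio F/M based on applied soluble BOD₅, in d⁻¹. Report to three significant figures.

F/M ≈ 0.541 d⁻¹

Food-to-microorganism ratio F/M = Q S₀ / (V X) = 2730 × 1100 / (1940 × 2860) = 0.5412 d⁻¹.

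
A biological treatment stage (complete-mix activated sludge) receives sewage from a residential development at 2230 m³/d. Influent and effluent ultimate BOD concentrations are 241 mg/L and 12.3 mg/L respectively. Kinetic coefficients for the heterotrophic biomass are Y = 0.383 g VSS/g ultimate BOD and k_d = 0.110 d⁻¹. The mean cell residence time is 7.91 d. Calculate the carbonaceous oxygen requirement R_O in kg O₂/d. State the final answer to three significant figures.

R_O ≈ 362 kg O₂/d

The observed yield is Y_obs = Y/(1 + k_d·θ_c) = 0.383 / (1 + 0.110 × 7.91) = 0.383 / 1.870 = 0.2048 g VSS per g ultimate BOD removed.
Substrate removed = Q·(S₀ − S) = 2230 m³/d × (241 − 12.3) g/m³ = 5.1×10^5 g/d = 510.0 kg/d.
Biomass synthesised: P_X = Y_obs × 510.0 = 104.4 kg VSS/d.
R_O = Q·ΔS − 1.42 P_X = 510.0 − 148.3 = 361.7 kg O₂/d.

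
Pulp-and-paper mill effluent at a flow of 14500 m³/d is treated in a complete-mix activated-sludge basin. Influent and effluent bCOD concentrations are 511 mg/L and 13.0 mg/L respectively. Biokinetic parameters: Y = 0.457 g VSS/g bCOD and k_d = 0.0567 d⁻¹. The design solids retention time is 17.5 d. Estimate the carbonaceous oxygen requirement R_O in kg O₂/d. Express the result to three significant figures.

R_O ≈ 4870 kg O₂/d

Observed yield with endogenous decay: Y_obs = Y / (1 + k_d·θ_c) = 0.457 / (1 + 0.0567 × 17.5) = 0.457 / 1.992 = 0.2294 g VSS/g bCOD.
Mass of bCOD removed per day: Q(S₀ − S) = 14500 × 498.0 g/m³ = 7221 kg/d.
P_X = Y_obs·Q·(S₀ − S) = 0.2294 × 7221 = 1656 kg VSS/d.
R_O = Q·(S₀ − S) − 1.42·P_X = 7221 − 1.42 × 1656 = 4869 kg O₂/d.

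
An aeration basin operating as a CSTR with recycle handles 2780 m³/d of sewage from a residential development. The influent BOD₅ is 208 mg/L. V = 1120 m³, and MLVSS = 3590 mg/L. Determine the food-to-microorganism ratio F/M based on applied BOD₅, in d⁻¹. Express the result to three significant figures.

F/M ≈ 0.144 d⁻¹

F/M = applied load / biomass = Q·S₀/(V·X) = 2780 × 208 / (1120 × 3590) = 0.1438 d⁻¹.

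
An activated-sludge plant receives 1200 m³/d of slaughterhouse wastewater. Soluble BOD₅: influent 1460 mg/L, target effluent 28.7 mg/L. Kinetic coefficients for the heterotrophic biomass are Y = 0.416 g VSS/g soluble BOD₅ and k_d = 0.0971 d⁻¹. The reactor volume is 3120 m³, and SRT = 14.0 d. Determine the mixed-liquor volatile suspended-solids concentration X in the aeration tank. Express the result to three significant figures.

From V·X·(1 + k_d·θ_c) = Y·Q·(S₀ − S)·θ_c: X = 0.416 × 1200 × (1460 − 28.7) × 14.0 / [3120 × (1 + 0.0971 × 14.0)] = 1359 mg/L.

X ≈ 1360 mg/L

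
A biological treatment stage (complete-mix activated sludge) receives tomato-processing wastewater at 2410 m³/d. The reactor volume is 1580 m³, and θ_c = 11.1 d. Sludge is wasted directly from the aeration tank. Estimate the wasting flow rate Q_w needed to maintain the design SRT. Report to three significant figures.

For wasting at MLVSS concentration, Q_w = V/θ_c = 1580/11.1 = 142.3 m³/d.

Q_w ≈ 142 m³/d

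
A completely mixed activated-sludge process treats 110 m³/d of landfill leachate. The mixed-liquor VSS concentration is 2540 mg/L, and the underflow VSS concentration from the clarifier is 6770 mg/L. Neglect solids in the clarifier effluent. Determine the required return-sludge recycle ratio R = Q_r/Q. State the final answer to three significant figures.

R = Q_r/Q = X/(X_r − X) = 2540 / (6770 − 2540) = 0.6005.

R ≈ 0.600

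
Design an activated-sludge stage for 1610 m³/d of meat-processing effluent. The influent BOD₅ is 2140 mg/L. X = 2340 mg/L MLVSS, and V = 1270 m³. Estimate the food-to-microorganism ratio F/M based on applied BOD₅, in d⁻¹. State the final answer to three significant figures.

F/M ≈ 1.16 d⁻¹

Food-to-microorganism ratio F/M = Q S₀ / (V X) = 1610 × 2140 / (1270 × 2340) = 1.159 d⁻¹.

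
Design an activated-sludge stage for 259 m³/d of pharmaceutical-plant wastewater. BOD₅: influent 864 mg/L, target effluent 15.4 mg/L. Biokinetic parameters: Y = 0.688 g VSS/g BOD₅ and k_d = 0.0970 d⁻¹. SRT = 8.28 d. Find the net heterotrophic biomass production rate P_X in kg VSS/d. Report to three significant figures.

The observed yield is Y_obs = Y/(1 + k_d·θ_c) = 0.688 / (1 + 0.0970 × 8.28) = 0.688 / 1.803 = 0.3816 g VSS per g BOD₅ removed.
ΔS = 864 − 15.4 = 848.6 mg/L, so the substrate removal rate is 259 × 848.6/1000 = 219.8 kg BOD₅/d.
Biomass produced: P_X = Y_obs·Q·ΔS = 0.3816 × 219.8 ≈ 83.86 kg VSS/d.

P_X ≈ 83.9 kg VSS/d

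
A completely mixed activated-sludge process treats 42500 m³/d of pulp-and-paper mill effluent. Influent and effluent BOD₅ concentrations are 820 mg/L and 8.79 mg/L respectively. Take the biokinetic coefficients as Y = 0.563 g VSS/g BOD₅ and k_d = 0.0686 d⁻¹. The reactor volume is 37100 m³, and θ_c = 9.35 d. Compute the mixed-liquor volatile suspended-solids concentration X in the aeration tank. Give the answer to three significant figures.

X ≈ 2980 mg/L

From V·X·(1 + k_d·θ_c) = Y·Q·(S₀ − S)·θ_c: X = 0.563 × 42500 × (820 − 8.79) × 9.35 / [37100 × (1 + 0.0686 × 9.35)] = 2980 mg/L.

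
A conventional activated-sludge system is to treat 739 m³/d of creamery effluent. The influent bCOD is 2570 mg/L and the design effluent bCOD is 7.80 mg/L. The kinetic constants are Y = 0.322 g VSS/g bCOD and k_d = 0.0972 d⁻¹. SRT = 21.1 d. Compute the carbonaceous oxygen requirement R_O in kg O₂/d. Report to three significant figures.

R_O ≈ 1610 kg O₂/d

The observed yield is Y_obs = Y/(1 + k_d·θ_c) = 0.322 / (1 + 0.0972 × 21.1) = 0.322 / 3.051 = 0.1055 g VSS per g bCOD removed.
Q·(S₀ − S) = 739 × (2570 − 7.80) × 10⁻³ = 1893 kg/d removed.
Net sludge production P_X = 0.1055 × 1893 = 199.8 kg VSS/d.
R_O = Q·ΔS − 1.42 P_X = 1893 − 283.8 = 1610 kg O₂/d.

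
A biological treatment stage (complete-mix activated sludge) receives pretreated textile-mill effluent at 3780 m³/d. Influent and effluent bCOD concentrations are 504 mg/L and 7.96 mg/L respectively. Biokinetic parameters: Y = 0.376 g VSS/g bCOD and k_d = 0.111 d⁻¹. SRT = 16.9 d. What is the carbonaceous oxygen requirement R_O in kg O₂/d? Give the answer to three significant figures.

R_O ≈ 1530 kg O₂/d

The observed yield is Y_obs = Y/(1 + k_d·θ_c) = 0.376 / (1 + 0.111 × 16.9) = 0.376 / 2.876 = 0.1307 g VSS per g bCOD removed.
Q·(S₀ − S) = 3780 × (504 − 7.96) × 10⁻³ = 1875 kg/d removed.
Biomass synthesised: P_X = Y_obs × 1875 = 245.1 kg VSS/d.
R_O = Q·(S₀ − S) − 1.42·P_X = 1875 − 1.42 × 245.1 = 1527 kg O₂/d.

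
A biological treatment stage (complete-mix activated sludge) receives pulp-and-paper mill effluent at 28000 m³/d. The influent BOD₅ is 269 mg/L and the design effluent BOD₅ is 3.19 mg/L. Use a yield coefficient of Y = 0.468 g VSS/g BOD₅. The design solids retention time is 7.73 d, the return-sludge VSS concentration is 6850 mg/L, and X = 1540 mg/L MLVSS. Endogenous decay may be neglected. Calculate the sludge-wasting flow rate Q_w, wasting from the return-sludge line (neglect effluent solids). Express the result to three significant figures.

Biomass mass balance (decay neglected): V·X = Y·Q·(S₀ − S)·θ_c, so V = 0.468 × 28000 × (269 − 3.19) × 7.73 / 1540 = 17484 m³.
Q_w = (V·X)/(θ_c X_r) = 17484 × 1540 / (7.73 × 6850) = 508.5 m³/d.

Q_w ≈ 508 m³/d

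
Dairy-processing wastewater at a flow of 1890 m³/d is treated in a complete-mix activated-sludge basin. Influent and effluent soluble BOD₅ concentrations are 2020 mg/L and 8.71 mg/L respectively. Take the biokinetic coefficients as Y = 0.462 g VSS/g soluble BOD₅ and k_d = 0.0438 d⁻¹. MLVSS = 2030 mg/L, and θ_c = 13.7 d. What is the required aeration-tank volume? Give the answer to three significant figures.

V ≈ 7410 m³

Rearranging the biomass balance for a CMAS with decay, V = Y·Q·ΔS·θ_c / [X·(1+k_d θ_c)] = 0.462 × 1890 × (2020 − 8.71) × 13.7 / [2030 × (1 + 0.0438 × 13.7)] = 2.41×10^7 / 3248 = 7407 m³.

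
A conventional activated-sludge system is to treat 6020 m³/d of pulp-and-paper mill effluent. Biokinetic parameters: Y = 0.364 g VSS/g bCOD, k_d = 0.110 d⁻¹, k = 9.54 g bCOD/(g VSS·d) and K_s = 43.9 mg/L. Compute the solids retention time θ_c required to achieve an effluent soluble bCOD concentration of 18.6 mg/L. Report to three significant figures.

θ_c ≈ 1.08 d

Specific growth rate at S = 18.6 mg/L: μ = YkS/(K_s+S) = 0.364·9.54·18.6/(43.9+18.6) = 1.033 d⁻¹.
1/θ_c = 1.033 − 0.110 = 0.9234 d⁻¹, so θ_c = 1.083 d.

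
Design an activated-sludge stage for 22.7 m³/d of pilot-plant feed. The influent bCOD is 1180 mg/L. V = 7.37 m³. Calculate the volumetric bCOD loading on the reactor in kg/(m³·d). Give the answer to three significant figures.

L_v ≈ 3.63 kg bCOD/(m³·d)

L_v = Q S₀ / V = 22.7 × 1180 × 10⁻³ / 7.370 = 3.634 kg/(m³·d).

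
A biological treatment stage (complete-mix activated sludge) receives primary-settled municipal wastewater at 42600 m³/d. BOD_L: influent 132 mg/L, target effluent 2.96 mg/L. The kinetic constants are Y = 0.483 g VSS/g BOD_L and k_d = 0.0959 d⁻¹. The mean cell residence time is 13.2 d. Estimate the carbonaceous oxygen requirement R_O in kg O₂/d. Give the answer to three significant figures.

The observed yield is Y_obs = Y/(1 + k_d·θ_c) = 0.483 / (1 + 0.0959 × 13.2) = 0.483 / 2.266 = 0.2132 g VSS per g BOD_L removed.
ΔS = 132 − 2.96 = 129.0 mg/L, so the substrate removal rate is 42600 × 129.0/1000 = 5497 kg BOD_L/d.
Biomass synthesised: P_X = Y_obs × 5497 = 1172 kg VSS/d.
R_O = Q·ΔS − 1.42 P_X = 5497 − 1664 = 3833 kg O₂/d.

R_O ≈ 3830 kg O₂/d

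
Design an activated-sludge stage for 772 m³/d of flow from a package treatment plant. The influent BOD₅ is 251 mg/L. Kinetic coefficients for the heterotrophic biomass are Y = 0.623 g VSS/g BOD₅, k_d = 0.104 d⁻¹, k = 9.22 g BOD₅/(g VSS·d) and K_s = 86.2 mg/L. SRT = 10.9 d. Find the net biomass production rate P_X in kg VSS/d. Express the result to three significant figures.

For a completely mixed reactor with recycle the Lawrence–McCarty relation gives S = K_s·(1 + k_d·θ_c) / [θ_c·(Y·k − k_d) − 1] = 86.2 × (1 + 0.104 × 10.9) / [10.9 × (0.623 × 9.22 − 0.104) − 1] = 183.9 / 60.48 = 3.041 mg/L.
Observed yield with endogenous decay: Y_obs = Y / (1 + k_d·θ_c) = 0.623 / (1 + 0.104 × 10.9) = 0.623 / 2.134 = 0.2920 g VSS/g BOD₅.
ΔS = 251 − 3.04 = 248.0 mg/L, so the substrate removal rate is 772 × 248.0/1000 = 191.4 kg BOD₅/d.
Biomass produced: P_X = Y_obs·Q·ΔS = 0.2920 × 191.4 ≈ 55.90 kg VSS/d.

P_X ≈ 55.9 kg VSS/d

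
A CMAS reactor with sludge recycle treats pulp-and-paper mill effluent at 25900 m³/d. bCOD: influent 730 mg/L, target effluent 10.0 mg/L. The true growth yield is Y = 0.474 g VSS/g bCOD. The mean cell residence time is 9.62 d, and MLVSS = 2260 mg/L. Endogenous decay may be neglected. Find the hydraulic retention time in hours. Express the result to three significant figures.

With k_d = 0 the design equation reduces to V = Y Q (S₀−S) θ_c / X = 0.474 × 25900 × (730 − 10.0) × 9.62 / 2260 = 37625 m³.
HRT = V/Q = 37625 m³ / 25900 m³·d⁻¹ = 1.453 d × 24 = 34.86 h.

τ ≈ 34.9 h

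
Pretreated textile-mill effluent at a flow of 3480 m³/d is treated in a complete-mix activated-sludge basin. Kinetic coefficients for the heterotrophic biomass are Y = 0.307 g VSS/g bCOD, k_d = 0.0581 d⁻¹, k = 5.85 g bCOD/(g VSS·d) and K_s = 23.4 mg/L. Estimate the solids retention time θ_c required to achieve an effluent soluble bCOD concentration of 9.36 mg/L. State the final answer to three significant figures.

θ_c ≈ 2.20 d

From 1/θ_c = Y·k·S/(K_s + S) − k_d: Y·k·S/(K_s+S) = 0.307 × 5.85 × 9.36 / (23.4 + 9.36) = 0.5131 d⁻¹.
θ_c = 1/(μ − k_d) = 1/(0.5131 − 0.0581) = 1/0.4550 = 2.198 d.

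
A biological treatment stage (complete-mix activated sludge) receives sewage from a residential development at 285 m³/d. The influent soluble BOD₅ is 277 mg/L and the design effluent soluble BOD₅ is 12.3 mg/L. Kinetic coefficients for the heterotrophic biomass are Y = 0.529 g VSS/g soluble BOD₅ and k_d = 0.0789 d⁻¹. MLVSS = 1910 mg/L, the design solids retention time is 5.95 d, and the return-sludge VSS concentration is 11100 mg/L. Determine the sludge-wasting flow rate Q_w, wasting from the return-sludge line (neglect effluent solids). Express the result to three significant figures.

Q_w ≈ 2.45 m³/d

From the SRT design equation V = Y Q (S₀−S) θ_c / [X (1 + k_d θ_c)] = 0.529 × 285 × (277 − 12.3) × 5.95 / [1910 × (1 + 0.0789 × 5.95)] = 2.37×10^5 / 2807 = 84.60 m³.
Q_w = (V·X)/(θ_c X_r) = 84.60 × 1910 / (5.95 × 11100) = 2.447 m³/d.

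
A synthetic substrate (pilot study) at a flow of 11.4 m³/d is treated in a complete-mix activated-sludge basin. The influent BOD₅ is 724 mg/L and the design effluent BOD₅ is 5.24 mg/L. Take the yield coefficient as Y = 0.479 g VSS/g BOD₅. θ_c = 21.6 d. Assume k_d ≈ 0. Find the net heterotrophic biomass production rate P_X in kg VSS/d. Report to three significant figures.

P_X ≈ 3.92 kg VSS/d

Since k_d ≈ 0, Y_obs = Y = 0.479 g VSS/g BOD₅.
Mass of BOD₅ removed per day: Q(S₀ − S) = 11.4 × 718.8 g/m³ = 8.194 kg/d.
So the net sludge growth is P_X = 0.4790 × 8.194 = 3.925 kg VSS/d.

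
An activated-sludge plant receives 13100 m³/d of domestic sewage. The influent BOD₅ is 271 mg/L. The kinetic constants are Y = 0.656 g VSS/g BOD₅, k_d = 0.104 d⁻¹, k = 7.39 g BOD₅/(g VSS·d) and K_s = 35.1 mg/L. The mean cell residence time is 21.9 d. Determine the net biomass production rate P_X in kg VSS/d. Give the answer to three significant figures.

P_X ≈ 708 kg VSS/d

For a completely mixed reactor with recycle the Lawrence–McCarty relation gives S = K_s·(1 + k_d·θ_c) / [θ_c·(Y·k − k_d) − 1] = 35.1 × (1 + 0.104 × 21.9) / [21.9 × (0.656 × 7.39 − 0.104) − 1] = 115.0 / 102.9 = 1.118 mg/L.
Observed yield with endogenous decay: Y_obs = Y / (1 + k_d·θ_c) = 0.656 / (1 + 0.104 × 21.9) = 0.656 / 3.278 = 0.2001 g VSS/g BOD₅.
Mass of BOD₅ removed per day: Q(S₀ − S) = 13100 × 269.9 g/m³ = 3535 kg/d.
So the net sludge growth is P_X = 0.2001 × 3535 = 707.6 kg VSS/d.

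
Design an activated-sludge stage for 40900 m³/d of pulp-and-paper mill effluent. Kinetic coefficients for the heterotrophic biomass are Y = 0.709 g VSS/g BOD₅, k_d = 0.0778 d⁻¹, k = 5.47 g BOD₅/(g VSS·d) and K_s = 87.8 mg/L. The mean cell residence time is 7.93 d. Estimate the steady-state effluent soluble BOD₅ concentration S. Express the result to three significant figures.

S ≈ 4.87 mg/L

For a completely mixed reactor with recycle the Lawrence–McCarty relation gives S = K_s·(1 + k_d·θ_c) / [θ_c·(Y·k − k_d) − 1] = 87.8 × (1 + 0.0778 × 7.93) / [7.93 × (0.709 × 5.47 − 0.0778) − 1] = 142.0 / 29.14 = 4.872 mg/L.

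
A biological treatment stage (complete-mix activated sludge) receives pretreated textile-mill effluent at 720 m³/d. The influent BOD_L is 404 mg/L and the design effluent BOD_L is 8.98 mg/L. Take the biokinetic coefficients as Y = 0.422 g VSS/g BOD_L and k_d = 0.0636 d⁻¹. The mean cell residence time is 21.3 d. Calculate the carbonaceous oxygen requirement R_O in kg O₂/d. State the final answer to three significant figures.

Observed yield with endogenous decay: Y_obs = Y / (1 + k_d·θ_c) = 0.422 / (1 + 0.0636 × 21.3) = 0.422 / 2.355 = 0.1792 g VSS/g BOD_L.
Substrate removed = Q·(S₀ − S) = 720 m³/d × (404 − 8.98) g/m³ = 2.84×10^5 g/d = 284.4 kg/d.
Net sludge production P_X = 0.1792 × 284.4 = 50.97 kg VSS/d.
R_O = Q·ΔS − 1.42 P_X = 284.4 − 72.38 = 212.0 kg O₂/d.

R_O ≈ 212 kg O₂/d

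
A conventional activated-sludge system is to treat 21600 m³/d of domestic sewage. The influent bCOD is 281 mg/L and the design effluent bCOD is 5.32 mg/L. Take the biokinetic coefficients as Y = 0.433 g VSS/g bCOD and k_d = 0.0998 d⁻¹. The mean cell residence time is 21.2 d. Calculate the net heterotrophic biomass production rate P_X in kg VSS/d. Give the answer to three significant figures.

P_X ≈ 828 kg VSS/d

Y_obs = Y / (1 + k_d θ_c) = 0.433 / (1 + 0.0998 × 21.2) = 0.433 / 3.116 = 0.1390.
Substrate removed = Q·(S₀ − S) = 21600 m³/d × (281 − 5.32) g/m³ = 5.95×10^6 g/d = 5955 kg/d.
So the net sludge growth is P_X = 0.1390 × 5955 = 827.5 kg VSS/d.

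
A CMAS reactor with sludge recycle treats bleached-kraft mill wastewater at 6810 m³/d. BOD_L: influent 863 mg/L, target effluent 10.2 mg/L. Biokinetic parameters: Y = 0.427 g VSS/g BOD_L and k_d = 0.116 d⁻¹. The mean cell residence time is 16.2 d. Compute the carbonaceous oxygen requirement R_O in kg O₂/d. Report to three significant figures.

Correct the yield for decay: Y_obs = Y/(1 + k_d θ_c) = 0.427 / (1 + 0.116 × 16.2) = 0.427 / 2.879 = 0.1483.
Mass of BOD_L removed per day: Q(S₀ − S) = 6810 × 852.8 g/m³ = 5808 kg/d.
P_X = Y_obs·Q·(S₀ − S) = 0.1483 × 5808 = 861.3 kg VSS/d.
Carbonaceous O₂ demand = substrate oxidised − cell-mass equivalent = 5808 − 1.42 × 861.3 = 4585 kg O₂/d.

R_O ≈ 4580 kg O₂/d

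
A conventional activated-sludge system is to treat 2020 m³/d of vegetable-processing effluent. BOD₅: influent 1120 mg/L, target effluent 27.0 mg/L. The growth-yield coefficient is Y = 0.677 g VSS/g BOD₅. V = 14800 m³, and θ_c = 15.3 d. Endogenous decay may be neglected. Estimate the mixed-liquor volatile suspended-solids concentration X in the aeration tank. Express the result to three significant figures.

X ≈ 1550 mg/L

X = Y·Q·ΔS·θ_c / V = 0.677 × 2020 × (1120 − 27.0) × 15.3 / 14800 = 1545 mg/L.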